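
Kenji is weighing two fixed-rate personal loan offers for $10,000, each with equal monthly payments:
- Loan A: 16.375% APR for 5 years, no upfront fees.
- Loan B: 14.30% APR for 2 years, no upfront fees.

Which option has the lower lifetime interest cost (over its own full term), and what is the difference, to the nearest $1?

Loan B by $3,154

Loan A: monthly rate = 16.375%/12 = 0.0136458; payment = 10,000 × 0.0136458 / (1 − (1+0.0136458)^−60) = $245.18.
Total interest on Loan A = 60 × $245.18 − $10,000 = $4,710.80.
Loan B: monthly rate = 14.3%/12 = 0.0119167; payment = 10,000 × 0.0119167 / (1 − (1+0.0119167)^−24) = $481.55.
Total interest on Loan B = 24 × $481.55 − $10,000 = $1,557.20.
Loan B is lower by $3,153.60.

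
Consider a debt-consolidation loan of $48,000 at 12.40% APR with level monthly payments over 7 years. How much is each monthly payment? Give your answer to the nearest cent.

At 12.40% the monthly rate is 0.0103333, so the payment is 48,000 × 0.0103333 / (1 − 1.0103333^−84) = $857.63.

$857.63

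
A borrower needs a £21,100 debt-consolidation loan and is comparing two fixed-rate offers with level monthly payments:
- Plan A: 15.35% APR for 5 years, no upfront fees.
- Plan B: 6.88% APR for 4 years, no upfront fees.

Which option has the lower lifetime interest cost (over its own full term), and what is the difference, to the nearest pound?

Plan A: at 15.35% the monthly rate is 0.0127917, so the payment is 21,100 × 0.0127917 / (1 − 1.0127917^−60) = £505.85.
Total interest on Plan A = 60 × £505.85 − £21,100 = £9,251.00.
Plan B: monthly rate = 6.88%/12 = 0.0057333; payment = 21,100 × 0.0057333 / (1 − (1+0.0057333)^−48) = £504.09.
Total interest on Plan B = 48 × £504.09 − £21,100 = £3,096.32.
Plan B is lower by £6,154.68.

Plan B by £6,155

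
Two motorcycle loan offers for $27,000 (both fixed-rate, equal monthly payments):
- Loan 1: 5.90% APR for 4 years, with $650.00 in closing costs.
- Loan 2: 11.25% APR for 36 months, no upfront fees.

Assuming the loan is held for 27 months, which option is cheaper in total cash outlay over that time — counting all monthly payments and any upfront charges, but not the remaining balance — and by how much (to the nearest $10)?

Loan 1: monthly rate = 5.9%/12 = 0.0049167; payment = 27,000 × 0.0049167 / (1 − (1+0.0049167)^−48) = $632.86.
Loan 2: monthly rate = 11.25%/12 = 0.0093750; payment = 27,000 × 0.0093750 / (1 − (1+0.0093750)^−36) = $887.15.
Over 27 months: Loan 1 costs 27 × $632.86 + $650.00 = $17,737.22; Loan 2 costs 27 × $887.15 = $23,953.05.
Loan 1 is cheaper by $23,953.05 − $17,737.22 = $6,215.83.

Loan 1 by $6,220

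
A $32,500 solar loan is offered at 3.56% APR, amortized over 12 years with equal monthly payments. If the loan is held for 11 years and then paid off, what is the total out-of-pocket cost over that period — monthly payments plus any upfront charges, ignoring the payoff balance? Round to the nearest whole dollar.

$36,650

Monthly rate = 3.56%/12 = 0.0029667; payment = 32,500 × 0.0029667 / (1 − (1+0.0029667)^−144) = $277.65.
Total outlay = 132 × $277.65 = $36,649.80.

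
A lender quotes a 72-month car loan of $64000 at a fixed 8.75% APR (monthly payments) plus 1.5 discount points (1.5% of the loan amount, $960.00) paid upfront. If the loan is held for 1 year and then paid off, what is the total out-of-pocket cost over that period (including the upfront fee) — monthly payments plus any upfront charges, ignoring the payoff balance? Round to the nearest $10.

$14,710

At 8.75% the monthly rate is 0.0072917, so the payment is 64,000 × 0.0072917 / (1 − 1.0072917^−72) = $1,145.71.
Total outlay = 12 × $1,145.71 + $960.00 = $14,708.52.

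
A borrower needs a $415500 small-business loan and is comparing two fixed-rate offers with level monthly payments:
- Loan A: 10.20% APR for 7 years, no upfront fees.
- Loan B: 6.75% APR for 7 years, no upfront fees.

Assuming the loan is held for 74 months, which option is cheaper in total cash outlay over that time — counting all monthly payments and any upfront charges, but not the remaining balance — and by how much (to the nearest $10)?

Loan A: monthly rate = 10.2%/12 = 0.0085000; payment = 415,500 × 0.0085000 / (1 − (1+0.0085000)^−84) = $6,940.81.
Loan B: monthly rate = 6.75%/12 = 0.0056250; payment = 415,500 × 0.0056250 / (1 − (1+0.0056250)^−84) = $6,220.35.
Over 74 months: Loan A costs 74 × $6,940.81 = $513,619.94; Loan B costs 74 × $6,220.35 = $460,305.90.
Loan B is cheaper by $513,619.94 − $460,305.90 = $53,314.04.

Loan B by $53,310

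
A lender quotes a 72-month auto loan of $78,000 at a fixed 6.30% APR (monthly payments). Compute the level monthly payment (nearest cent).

$1,303.76

Monthly rate = 6.3%/12 = 0.0052500; payment = 78,000 × 0.0052500 / (1 − (1+0.0052500)^−72) = $1,303.76.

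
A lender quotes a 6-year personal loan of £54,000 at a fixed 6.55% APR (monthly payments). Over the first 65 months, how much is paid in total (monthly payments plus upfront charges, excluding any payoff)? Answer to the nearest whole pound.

£59,086

Monthly rate = 6.55%/12 = 0.0054583; payment = 54,000 × 0.0054583 / (1 − (1+0.0054583)^−72) = £909.02.
Total outlay = 65 × £909.02 = £59,086.30.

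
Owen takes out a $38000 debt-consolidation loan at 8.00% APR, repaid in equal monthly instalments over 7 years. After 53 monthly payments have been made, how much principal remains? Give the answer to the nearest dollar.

With monthly rate i = 8%/12 = 0.0066667, the balance after k of n payments is P · [(1+i)^n − (1+i)^k] / [(1+i)^n − 1].
(1+0.0066667)^84 = 1.74742205 and (1+0.0066667)^53 = 1.42213713, so the balance is 38,000 × (1.74742205 − 1.42213713) / (1.74742205 − 1) = $16,537.95.

$16,538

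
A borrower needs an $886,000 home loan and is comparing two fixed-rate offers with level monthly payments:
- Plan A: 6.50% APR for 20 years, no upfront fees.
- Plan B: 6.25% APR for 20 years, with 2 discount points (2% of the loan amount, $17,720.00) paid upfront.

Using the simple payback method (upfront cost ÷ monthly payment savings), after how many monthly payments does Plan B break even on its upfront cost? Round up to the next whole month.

Plan A: at 6.50% the monthly rate is 0.0054167, so the payment is 886,000 × 0.0054167 / (1 − 1.0054167^−240) = $6,605.78.
Plan B: at 6.25% the monthly rate is 0.0052083, so the payment is 886,000 × 0.0052083 / (1 − 1.0052083^−240) = $6,476.02.
Monthly savings = $6,605.78 − $6,476.02 = $129.76.
Break-even = $17,720.00 / $129.76 = 136.56 → 137 months.

137 months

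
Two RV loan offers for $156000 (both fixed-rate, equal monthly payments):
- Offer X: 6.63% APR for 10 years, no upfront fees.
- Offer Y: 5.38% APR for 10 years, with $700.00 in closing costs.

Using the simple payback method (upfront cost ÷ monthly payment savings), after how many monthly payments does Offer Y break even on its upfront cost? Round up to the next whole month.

8 months

Offer X: at 6.63% the monthly rate is 0.0055250, so the payment is 156,000 × 0.0055250 / (1 − 1.0055250^−120) = $1,781.68.
Offer Y: monthly rate = 5.38%/12 = 0.0044833; payment = 156,000 × 0.0044833 / (1 − (1+0.0044833)^−120) = $1,683.75.
Monthly savings = $1,781.68 − $1,683.75 = $97.93.
Break-even = $700.00 / $97.93 = 7.15 → 8 months.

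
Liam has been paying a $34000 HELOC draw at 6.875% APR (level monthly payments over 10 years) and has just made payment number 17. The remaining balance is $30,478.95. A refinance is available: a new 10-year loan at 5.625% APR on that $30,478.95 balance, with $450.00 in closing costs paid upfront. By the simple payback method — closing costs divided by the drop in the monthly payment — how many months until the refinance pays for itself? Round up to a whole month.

8 months

Current payment = 34,000 × 6.875%/12 / (1 − (1+0.0057292)^−120) = $392.58.
Refinanced payment = 30,478.95 × 0.0046875 / (1 − (1+0.0046875)^−120) = $332.67.
Monthly savings = $392.58 − $332.67 = $59.91.
Break-even = $450.00 / $59.91 = 7.51 → 8 months.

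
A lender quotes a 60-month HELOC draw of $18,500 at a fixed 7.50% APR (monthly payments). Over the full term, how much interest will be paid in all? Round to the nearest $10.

Monthly rate = 7.5%/12 = 0.0062500; payment = 18,500 × 0.0062500 / (1 − (1+0.0062500)^−60) = $370.70.
Total paid = 60 × $370.70 = $22,242.00; interest = $22,242.00 − $18,500 = $3,742.00.

$3,740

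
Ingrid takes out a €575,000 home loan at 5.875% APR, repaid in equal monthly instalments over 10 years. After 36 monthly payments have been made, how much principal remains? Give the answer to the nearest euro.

With monthly rate i = 5.875%/12 = 0.0048958, the balance after k of n payments is P · [(1+i)^n − (1+i)^k] / [(1+i)^n − 1].
(1+0.0048958)^120 = 1.79690641 and (1+0.0048958)^36 = 1.19222339, so the balance is 575,000 × (1.79690641 − 1.19222339) / (1.79690641 − 1) = €436,303.10.

€436,303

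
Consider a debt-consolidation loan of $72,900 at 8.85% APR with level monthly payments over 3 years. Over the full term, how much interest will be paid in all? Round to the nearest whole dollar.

At 8.85% the monthly rate is 0.0073750, so the payment is 72,900 × 0.0073750 / (1 − 1.0073750^−36) = $2,313.11.
Total paid = 36 × $2,313.11 = $83,271.96; interest = $83,271.96 − $72,900 = $10,371.96.

$10,372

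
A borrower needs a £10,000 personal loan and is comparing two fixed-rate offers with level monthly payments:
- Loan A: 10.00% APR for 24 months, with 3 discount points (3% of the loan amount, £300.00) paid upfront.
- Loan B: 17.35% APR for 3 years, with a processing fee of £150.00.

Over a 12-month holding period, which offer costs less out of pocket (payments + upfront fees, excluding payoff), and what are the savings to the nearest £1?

Loan B by £1,388

Loan A: monthly rate = 10%/12 = 0.0083333; payment = 10,000 × 0.0083333 / (1 − (1+0.0083333)^−24) = £461.45.
Loan B: at 17.35% the monthly rate is 0.0144583, so the payment is 10,000 × 0.0144583 / (1 − 1.0144583^−36) = £358.27.
Over 12 months: Loan A costs 12 × £461.45 + £300.00 = £5,837.40; Loan B costs 12 × £358.27 + £150.00 = £4,449.24.
Loan B is cheaper by £5,837.40 − £4,449.24 = £1,388.16.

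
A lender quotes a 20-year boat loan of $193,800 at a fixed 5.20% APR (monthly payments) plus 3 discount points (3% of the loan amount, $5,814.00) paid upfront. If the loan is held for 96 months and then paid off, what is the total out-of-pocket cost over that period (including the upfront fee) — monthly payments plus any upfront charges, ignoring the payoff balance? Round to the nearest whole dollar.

$130,662

At 5.20% the monthly rate is 0.0043333, so the payment is 193,800 × 0.0043333 / (1 − 1.0043333^−240) = $1,300.50.
Total outlay = 96 × $1,300.50 + $5,814.00 = $130,662.00.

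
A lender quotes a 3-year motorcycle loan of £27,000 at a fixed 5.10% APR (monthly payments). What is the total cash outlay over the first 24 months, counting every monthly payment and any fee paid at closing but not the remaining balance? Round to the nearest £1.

£19,450

At 5.10% the monthly rate is 0.0042500, so the payment is 27,000 × 0.0042500 / (1 − 1.0042500^−36) = £810.43.
Total outlay = 24 × £810.43 = £19,450.32.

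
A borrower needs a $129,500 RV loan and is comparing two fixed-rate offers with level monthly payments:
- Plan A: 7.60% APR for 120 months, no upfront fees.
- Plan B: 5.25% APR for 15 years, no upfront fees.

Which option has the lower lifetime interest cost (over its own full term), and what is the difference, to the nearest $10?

Plan A: monthly rate = 7.6%/12 = 0.0063333; payment = 129,500 × 0.0063333 / (1 − (1+0.0063333)^−120) = $1,543.96.
Total interest on Plan A = 120 × $1,543.96 − $129,500 = $55,775.20.
Plan B: monthly rate = 5.25%/12 = 0.0043750; payment = 129,500 × 0.0043750 / (1 − (1+0.0043750)^−180) = $1,041.02.
Total interest on Plan B = 180 × $1,041.02 − $129,500 = $57,883.60.
Plan A is lower by $2,108.40.

Plan A by $2,110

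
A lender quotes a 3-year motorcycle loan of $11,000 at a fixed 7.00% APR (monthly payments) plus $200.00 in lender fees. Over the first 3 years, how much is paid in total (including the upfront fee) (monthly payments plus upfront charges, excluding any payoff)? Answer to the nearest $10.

$12,430

At 7.00% the monthly rate is 0.0058333, so the payment is 11,000 × 0.0058333 / (1 − 1.0058333^−36) = $339.65.
Total outlay = 36 × $339.65 + $200.00 = $12,427.40.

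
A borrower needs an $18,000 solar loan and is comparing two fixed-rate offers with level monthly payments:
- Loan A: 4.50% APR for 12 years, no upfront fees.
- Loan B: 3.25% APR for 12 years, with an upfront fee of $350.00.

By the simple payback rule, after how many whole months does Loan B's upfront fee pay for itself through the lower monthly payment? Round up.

Loan A: monthly rate = 4.5%/12 = 0.0037500; payment = 18,000 × 0.0037500 / (1 − (1+0.0037500)^−144) = $162.00.
Loan B: at 3.25% the monthly rate is 0.0027083, so the payment is 18,000 × 0.0027083 / (1 − 1.0027083^−144) = $151.12.
Monthly savings = $162.00 − $151.12 = $10.88.
Break-even = $350.00 / $10.88 = 32.17 → 33 months.

33 months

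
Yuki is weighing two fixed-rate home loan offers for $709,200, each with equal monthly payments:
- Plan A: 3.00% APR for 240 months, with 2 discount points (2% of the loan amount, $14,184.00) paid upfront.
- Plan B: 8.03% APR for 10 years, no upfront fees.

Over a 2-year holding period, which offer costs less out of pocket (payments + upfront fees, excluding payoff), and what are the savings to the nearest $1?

Plan A by $98,198

Plan A: at 3.00% the monthly rate is 0.0025000, so the payment is 709,200 × 0.0025000 / (1 − 1.0025000^−240) = $3,933.21.
Plan B: monthly rate = 8.03%/12 = 0.0066917; payment = 709,200 × 0.0066917 / (1 − (1+0.0066917)^−120) = $8,615.80.
Over 24 months: Plan A costs 24 × $3,933.21 + $14,184.00 = $108,581.04; Plan B costs 24 × $8,615.80 = $206,779.20.
Plan A is cheaper by $206,779.20 − $108,581.04 = $98,198.16.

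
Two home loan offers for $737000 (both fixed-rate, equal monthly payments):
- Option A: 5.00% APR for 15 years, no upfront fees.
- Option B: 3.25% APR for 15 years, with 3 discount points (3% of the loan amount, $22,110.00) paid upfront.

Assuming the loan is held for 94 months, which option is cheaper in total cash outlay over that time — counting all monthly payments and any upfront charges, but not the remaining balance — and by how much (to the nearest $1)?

Option A: at 5.00% the monthly rate is 0.0041667, so the payment is 737,000 × 0.0041667 / (1 − 1.0041667^−180) = $5,828.15.
Option B: monthly rate = 3.25%/12 = 0.0027083; payment = 737,000 × 0.0027083 / (1 − (1+0.0027083)^−180) = $5,178.67.
Over 94 months: Option A costs 94 × $5,828.15 = $547,846.10; Option B costs 94 × $5,178.67 + $22,110.00 = $508,904.98.
Option B is cheaper by $547,846.10 − $508,904.98 = $38,941.12.

Option B by $38,941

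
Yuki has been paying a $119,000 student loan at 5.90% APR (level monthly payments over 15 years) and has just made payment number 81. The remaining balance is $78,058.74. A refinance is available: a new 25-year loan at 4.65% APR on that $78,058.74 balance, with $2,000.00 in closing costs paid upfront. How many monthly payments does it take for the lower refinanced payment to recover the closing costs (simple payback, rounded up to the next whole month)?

4 months

Current payment = 119,000 × 5.9%/12 / (1 − (1+0.0049167)^−180) = $997.77.
Refinanced payment = 78,058.74 × 0.0038750 / (1 − (1+0.0038750)^−300) = $440.55.
Monthly savings = $997.77 − $440.55 = $557.22.
Break-even = $2,000.00 / $557.22 = 3.59 → 4 months.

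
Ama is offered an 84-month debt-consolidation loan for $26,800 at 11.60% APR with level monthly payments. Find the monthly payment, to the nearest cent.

$467.38

Monthly rate = 11.6%/12 = 0.0096667; payment = 26,800 × 0.0096667 / (1 − (1+0.0096667)^−84) = $467.38.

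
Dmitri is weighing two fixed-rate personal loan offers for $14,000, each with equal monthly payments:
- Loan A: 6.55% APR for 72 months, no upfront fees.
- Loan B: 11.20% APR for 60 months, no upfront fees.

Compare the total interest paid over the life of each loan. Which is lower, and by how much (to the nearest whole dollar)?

Loan A by $1,379

Loan A: monthly rate = 6.55%/12 = 0.0054583; payment = 14,000 × 0.0054583 / (1 − (1+0.0054583)^−72) = $235.67.
Total interest on Loan A = 72 × $235.67 − $14,000 = $2,968.24.
Loan B: at 11.20% the monthly rate is 0.0093333, so the payment is 14,000 × 0.0093333 / (1 − 1.0093333^−60) = $305.79.
Total interest on Loan B = 60 × $305.79 − $14,000 = $4,347.40.
Loan A is lower by $1,379.16.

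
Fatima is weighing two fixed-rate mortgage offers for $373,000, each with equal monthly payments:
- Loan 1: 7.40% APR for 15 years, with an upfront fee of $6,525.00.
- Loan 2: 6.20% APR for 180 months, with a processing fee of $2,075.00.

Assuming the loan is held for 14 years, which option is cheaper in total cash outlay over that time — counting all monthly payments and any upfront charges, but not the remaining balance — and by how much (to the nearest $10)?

Loan 1: at 7.40% the monthly rate is 0.0061667, so the payment is 373,000 × 0.0061667 / (1 − 1.0061667^−180) = $3,436.59.
Loan 2: monthly rate = 6.2%/12 = 0.0051667; payment = 373,000 × 0.0051667 / (1 − (1+0.0051667)^−180) = $3,188.03.
Over 168 months: Loan 1 costs 168 × $3,436.59 + $6,525.00 = $583,872.12; Loan 2 costs 168 × $3,188.03 + $2,075.00 = $537,664.04.
Loan 2 is cheaper by $583,872.12 − $537,664.04 = $46,208.08.

Loan 2 by $46,210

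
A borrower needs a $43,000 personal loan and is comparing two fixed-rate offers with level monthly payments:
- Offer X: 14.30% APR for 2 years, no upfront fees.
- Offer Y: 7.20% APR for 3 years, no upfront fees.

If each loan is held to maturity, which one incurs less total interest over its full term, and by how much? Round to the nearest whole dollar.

Offer X: monthly rate = 14.3%/12 = 0.0119167; payment = 43,000 × 0.0119167 / (1 − (1+0.0119167)^−24) = $2,070.65.
Total interest on Offer X = 24 × $2,070.65 − $43,000 = $6,695.60.
Offer Y: at 7.20% the monthly rate is 0.0060000, so the payment is 43,000 × 0.0060000 / (1 − 1.0060000^−36) = $1,331.65.
Total interest on Offer Y = 36 × $1,331.65 − $43,000 = $4,939.40.
Offer Y is lower by $1,756.20.

Offer Y by $1,756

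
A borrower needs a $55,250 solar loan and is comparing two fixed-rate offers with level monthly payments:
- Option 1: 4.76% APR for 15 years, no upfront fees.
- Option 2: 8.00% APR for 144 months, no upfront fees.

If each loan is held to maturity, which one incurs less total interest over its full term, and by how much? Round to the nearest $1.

Option 1 by $8,713

Option 1: at 4.76% the monthly rate is 0.0039667, so the payment is 55,250 × 0.0039667 / (1 − 1.0039667^−180) = $430.04.
Total interest on Option 1 = 180 × $430.04 − $55,250 = $22,157.20.
Option 2: monthly rate = 8%/12 = 0.0066667; payment = 55,250 × 0.0066667 / (1 − (1+0.0066667)^−144) = $598.06.
Total interest on Option 2 = 144 × $598.06 − $55,250 = $30,870.64.
Option 1 is lower by $8,713.44.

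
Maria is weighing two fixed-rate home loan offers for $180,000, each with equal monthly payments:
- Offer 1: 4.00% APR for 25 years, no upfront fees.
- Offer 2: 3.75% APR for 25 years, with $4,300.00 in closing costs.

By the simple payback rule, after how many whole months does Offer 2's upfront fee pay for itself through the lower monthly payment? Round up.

Offer 1: at 4.00% the monthly rate is 0.0033333, so the payment is 180,000 × 0.0033333 / (1 − 1.0033333^−300) = $950.11.
Offer 2: monthly rate = 3.75%/12 = 0.0031250; payment = 180,000 × 0.0031250 / (1 − (1+0.0031250)^−300) = $925.44.
Monthly savings = $950.11 − $925.44 = $24.67.
Break-even = $4,300.00 / $24.67 = 174.30 → 175 months.

175 months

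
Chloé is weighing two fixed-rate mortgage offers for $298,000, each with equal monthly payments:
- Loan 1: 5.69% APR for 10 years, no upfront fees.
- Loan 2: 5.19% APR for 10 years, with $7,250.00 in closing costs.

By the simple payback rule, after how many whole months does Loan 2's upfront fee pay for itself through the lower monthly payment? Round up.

Loan 1: monthly rate = 5.69%/12 = 0.0047417; payment = 298,000 × 0.0047417 / (1 − (1+0.0047417)^−120) = $3,262.21.
Loan 2: at 5.19% the monthly rate is 0.0043250, so the payment is 298,000 × 0.0043250 / (1 − 1.0043250^−120) = $3,188.50.
Monthly savings = $3,262.21 − $3,188.50 = $73.71.
Break-even = $7,250.00 / $73.71 = 98.36 → 99 months.

99 months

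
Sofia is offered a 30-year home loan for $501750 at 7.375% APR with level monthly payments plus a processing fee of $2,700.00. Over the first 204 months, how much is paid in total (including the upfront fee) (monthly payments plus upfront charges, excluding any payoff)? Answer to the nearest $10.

$709,650

Monthly rate = 7.375%/12 = 0.0061458; payment = 501,750 × 0.0061458 / (1 − (1+0.0061458)^−360) = $3,465.46.
Total outlay = 204 × $3,465.46 + $2,700.00 = $709,653.84.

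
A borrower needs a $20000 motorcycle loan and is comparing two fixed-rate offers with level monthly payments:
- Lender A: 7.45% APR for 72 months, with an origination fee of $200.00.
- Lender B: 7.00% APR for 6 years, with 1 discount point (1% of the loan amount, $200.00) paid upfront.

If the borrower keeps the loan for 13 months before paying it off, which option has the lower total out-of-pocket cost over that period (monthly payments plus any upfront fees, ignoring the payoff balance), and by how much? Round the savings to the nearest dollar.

Lender A: at 7.45% the monthly rate is 0.0062083, so the payment is 20,000 × 0.0062083 / (1 − 1.0062083^−72) = $345.32.
Lender B: monthly rate = 7%/12 = 0.0058333; payment = 20,000 × 0.0058333 / (1 − (1+0.0058333)^−72) = $340.98.
Over 13 months: Lender A costs 13 × $345.32 + $200.00 = $4,689.16; Lender B costs 13 × $340.98 + $200.00 = $4,632.74.
Lender B is cheaper by $4,689.16 − $4,632.74 = $56.42.

Lender B by $56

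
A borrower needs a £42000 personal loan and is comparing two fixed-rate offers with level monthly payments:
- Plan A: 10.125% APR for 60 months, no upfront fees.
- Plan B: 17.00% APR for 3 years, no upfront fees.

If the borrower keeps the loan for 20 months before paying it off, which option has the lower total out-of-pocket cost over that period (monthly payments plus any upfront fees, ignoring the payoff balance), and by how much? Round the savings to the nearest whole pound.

Plan A by £12,049

Plan A: at 10.125% the monthly rate is 0.0084375, so the payment is 42,000 × 0.0084375 / (1 − 1.0084375^−60) = £894.96.
Plan B: monthly rate = 17%/12 = 0.0141667; payment = 42,000 × 0.0141667 / (1 − (1+0.0141667)^−36) = £1,497.41.
Over 20 months: Plan A costs 20 × £894.96 = £17,899.20; Plan B costs 20 × £1,497.41 = £29,948.20.
Plan A is cheaper by £29,948.20 − £17,899.20 = £12,049.00.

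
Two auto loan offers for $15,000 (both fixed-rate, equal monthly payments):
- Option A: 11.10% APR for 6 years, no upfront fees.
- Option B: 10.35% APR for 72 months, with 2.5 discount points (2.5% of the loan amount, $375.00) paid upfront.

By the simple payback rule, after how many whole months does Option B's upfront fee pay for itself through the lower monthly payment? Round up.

Option A: monthly rate = 11.1%/12 = 0.0092500; payment = 15,000 × 0.0092500 / (1 − (1+0.0092500)^−72) = $286.28.
Option B: at 10.35% the monthly rate is 0.0086250, so the payment is 15,000 × 0.0086250 / (1 − 1.0086250^−72) = $280.54.
Monthly savings = $286.28 − $280.54 = $5.74.
Break-even = $375.00 / $5.74 = 65.33 → 66 months.

66 months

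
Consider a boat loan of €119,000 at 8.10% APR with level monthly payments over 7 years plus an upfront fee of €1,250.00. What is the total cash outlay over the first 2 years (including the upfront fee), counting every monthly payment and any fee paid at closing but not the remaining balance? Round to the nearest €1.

Monthly rate = 8.1%/12 = 0.0067500; payment = 119,000 × 0.0067500 / (1 − (1+0.0067500)^−84) = €1,860.69.
Total outlay = 24 × €1,860.69 + €1,250.00 = €45,906.56.

€45,907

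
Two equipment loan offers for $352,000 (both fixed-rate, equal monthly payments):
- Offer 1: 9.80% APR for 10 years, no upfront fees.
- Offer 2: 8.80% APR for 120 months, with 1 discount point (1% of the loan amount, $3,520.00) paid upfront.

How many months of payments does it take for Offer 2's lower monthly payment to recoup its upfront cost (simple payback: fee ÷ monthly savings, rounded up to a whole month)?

19 months

Offer 1: at 9.80% the monthly rate is 0.0081667, so the payment is 352,000 × 0.0081667 / (1 − 1.0081667^−120) = $4,612.81.
Offer 2: at 8.80% the monthly rate is 0.0073333, so the payment is 352,000 × 0.0073333 / (1 − 1.0073333^−120) = $4,420.98.
Monthly savings = $4,612.81 − $4,420.98 = $191.83.
Break-even = $3,520.00 / $191.83 = 18.35 → 19 months.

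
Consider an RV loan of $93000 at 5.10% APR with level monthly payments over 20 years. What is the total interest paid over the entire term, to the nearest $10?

At 5.10% the monthly rate is 0.0042500, so the payment is 93,000 × 0.0042500 / (1 − 1.0042500^−240) = $618.91.
Total paid = 240 × $618.91 = $148,538.40; interest = $148,538.40 − $93,000 = $55,538.40.

$55,540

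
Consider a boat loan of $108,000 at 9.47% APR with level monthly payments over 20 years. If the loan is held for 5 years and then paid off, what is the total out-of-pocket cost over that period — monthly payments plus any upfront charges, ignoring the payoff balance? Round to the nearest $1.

$60,275

Monthly rate = 9.47%/12 = 0.0078917; payment = 108,000 × 0.0078917 / (1 − (1+0.0078917)^−240) = $1,004.59.
Total outlay = 60 × $1,004.59 = $60,275.40.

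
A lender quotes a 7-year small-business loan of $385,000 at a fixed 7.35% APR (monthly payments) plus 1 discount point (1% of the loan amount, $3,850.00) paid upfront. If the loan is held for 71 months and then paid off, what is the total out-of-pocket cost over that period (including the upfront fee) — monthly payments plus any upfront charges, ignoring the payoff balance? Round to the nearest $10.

At 7.35% the monthly rate is 0.0061250, so the payment is 385,000 × 0.0061250 / (1 − 1.0061250^−84) = $5,876.78.
Total outlay = 71 × $5,876.78 + $3,850.00 = $421,101.38.

$421,100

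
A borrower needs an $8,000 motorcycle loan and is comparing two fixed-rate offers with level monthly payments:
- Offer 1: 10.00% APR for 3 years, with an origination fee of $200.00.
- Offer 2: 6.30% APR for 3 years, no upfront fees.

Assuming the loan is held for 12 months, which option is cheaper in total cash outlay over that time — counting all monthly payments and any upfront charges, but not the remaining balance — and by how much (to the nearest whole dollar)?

Offer 1: monthly rate = 10%/12 = 0.0083333; payment = 8,000 × 0.0083333 / (1 − (1+0.0083333)^−36) = $258.14.
Offer 2: monthly rate = 6.3%/12 = 0.0052500; payment = 8,000 × 0.0052500 / (1 − (1+0.0052500)^−36) = $244.46.
Over 12 months: Offer 1 costs 12 × $258.14 + $200.00 = $3,297.68; Offer 2 costs 12 × $244.46 = $2,933.52.
Offer 2 is cheaper by $3,297.68 − $2,933.52 = $364.16.

Offer 2 by $364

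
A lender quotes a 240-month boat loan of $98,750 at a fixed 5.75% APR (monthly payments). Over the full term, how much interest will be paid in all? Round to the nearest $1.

At 5.75% the monthly rate is 0.0047917, so the payment is 98,750 × 0.0047917 / (1 − 1.0047917^−240) = $693.31.
Total paid = 240 × $693.31 = $166,394.40; interest = $166,394.40 − $98,750 = $67,644.40.

$67,644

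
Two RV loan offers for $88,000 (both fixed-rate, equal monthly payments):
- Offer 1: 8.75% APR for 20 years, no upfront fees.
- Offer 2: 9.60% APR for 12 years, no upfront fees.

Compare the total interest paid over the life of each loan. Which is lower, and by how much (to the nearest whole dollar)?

Offer 1: monthly rate = 8.75%/12 = 0.0072917; payment = 88,000 × 0.0072917 / (1 − (1+0.0072917)^−240) = $777.67.
Total interest on Offer 1 = 240 × $777.67 − $88,000 = $98,640.80.
Offer 2: at 9.60% the monthly rate is 0.0080000, so the payment is 88,000 × 0.0080000 / (1 − 1.0080000^−144) = $1,031.44.
Total interest on Offer 2 = 144 × $1,031.44 − $88,000 = $60,527.36.
Offer 2 is lower by $38,113.44.

Offer 2 by $38,113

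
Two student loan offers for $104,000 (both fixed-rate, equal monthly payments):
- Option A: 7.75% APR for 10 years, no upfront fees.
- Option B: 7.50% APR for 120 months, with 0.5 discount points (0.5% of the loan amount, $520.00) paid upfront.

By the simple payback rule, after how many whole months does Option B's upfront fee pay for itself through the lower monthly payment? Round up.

39 months

Option A: monthly rate = 7.75%/12 = 0.0064583; payment = 104,000 × 0.0064583 / (1 − (1+0.0064583)^−120) = $1,248.11.
Option B: monthly rate = 7.5%/12 = 0.0062500; payment = 104,000 × 0.0062500 / (1 − (1+0.0062500)^−120) = $1,234.50.
Monthly savings = $1,248.11 − $1,234.50 = $13.61.
Break-even = $520.00 / $13.61 = 38.21 → 39 months.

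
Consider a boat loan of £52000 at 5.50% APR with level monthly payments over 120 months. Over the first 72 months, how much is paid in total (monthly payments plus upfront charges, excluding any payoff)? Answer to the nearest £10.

£40,630

At 5.50% the monthly rate is 0.0045833, so the payment is 52,000 × 0.0045833 / (1 − 1.0045833^−120) = £564.34.
Total outlay = 72 × £564.34 = £40,632.48.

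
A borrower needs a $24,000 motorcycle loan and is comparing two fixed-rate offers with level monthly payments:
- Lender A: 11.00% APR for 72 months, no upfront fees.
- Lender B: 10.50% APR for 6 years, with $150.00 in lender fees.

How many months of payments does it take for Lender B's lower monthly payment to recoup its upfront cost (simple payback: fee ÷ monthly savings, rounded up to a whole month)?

25 months

Lender A: at 11.00% the monthly rate is 0.0091667, so the payment is 24,000 × 0.0091667 / (1 − 1.0091667^−72) = $456.82.
Lender B: at 10.50% the monthly rate is 0.0087500, so the payment is 24,000 × 0.0087500 / (1 − 1.0087500^−72) = $450.70.
Monthly savings = $456.82 − $450.70 = $6.12.
Break-even = $150.00 / $6.12 = 24.51 → 25 months.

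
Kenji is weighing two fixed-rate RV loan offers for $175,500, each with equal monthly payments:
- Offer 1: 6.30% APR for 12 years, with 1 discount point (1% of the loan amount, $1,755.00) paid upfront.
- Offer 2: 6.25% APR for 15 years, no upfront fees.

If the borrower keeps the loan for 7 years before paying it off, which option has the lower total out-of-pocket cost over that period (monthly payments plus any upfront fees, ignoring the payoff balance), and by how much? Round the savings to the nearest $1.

Offer 2 by $21,513

Offer 1: monthly rate = 6.3%/12 = 0.0052500; payment = 175,500 × 0.0052500 / (1 − (1+0.0052500)^−144) = $1,739.99.
Offer 2: monthly rate = 6.25%/12 = 0.0052083; payment = 175,500 × 0.0052083 / (1 − (1+0.0052083)^−180) = $1,504.78.
Over 84 months: Offer 1 costs 84 × $1,739.99 + $1,755.00 = $147,914.16; Offer 2 costs 84 × $1,504.78 = $126,401.52.
Offer 2 is cheaper by $147,914.16 − $126,401.52 = $21,512.64.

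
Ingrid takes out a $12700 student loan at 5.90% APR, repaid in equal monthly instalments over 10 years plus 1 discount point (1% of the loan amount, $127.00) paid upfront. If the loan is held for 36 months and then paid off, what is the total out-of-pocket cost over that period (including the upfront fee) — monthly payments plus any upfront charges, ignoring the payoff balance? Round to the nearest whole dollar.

Monthly rate = 5.9%/12 = 0.0049167; payment = 12,700 × 0.0049167 / (1 − (1+0.0049167)^−120) = $140.36.
Total outlay = 36 × $140.36 + $127.00 = $5,179.96.

$5,180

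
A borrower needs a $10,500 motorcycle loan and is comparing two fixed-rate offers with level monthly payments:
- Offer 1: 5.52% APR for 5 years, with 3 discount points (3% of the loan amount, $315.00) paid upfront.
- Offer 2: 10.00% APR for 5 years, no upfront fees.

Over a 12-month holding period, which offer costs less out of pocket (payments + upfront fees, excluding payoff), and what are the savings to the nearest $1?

Offer 2 by $46

Offer 1: at 5.52% the monthly rate is 0.0046000, so the payment is 10,500 × 0.0046000 / (1 − 1.0046000^−60) = $200.66.
Offer 2: at 10.00% the monthly rate is 0.0083333, so the payment is 10,500 × 0.0083333 / (1 − 1.0083333^−60) = $223.09.
Over 12 months: Offer 1 costs 12 × $200.66 + $315.00 = $2,722.92; Offer 2 costs 12 × $223.09 = $2,677.08.
Offer 2 is cheaper by $2,722.92 − $2,677.08 = $45.84.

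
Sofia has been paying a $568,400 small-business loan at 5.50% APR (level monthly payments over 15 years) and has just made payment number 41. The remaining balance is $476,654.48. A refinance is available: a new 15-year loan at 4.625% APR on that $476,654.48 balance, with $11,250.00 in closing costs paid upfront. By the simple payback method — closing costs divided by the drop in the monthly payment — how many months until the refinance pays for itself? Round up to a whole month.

12 months

Current payment = 568,400 × 5.5%/12 / (1 − (1+0.0045833)^−180) = $4,644.30.
Refinanced payment = 476,654.48 × 0.0038542 / (1 − (1+0.0038542)^−180) = $3,676.90.
Monthly savings = $4,644.30 − $3,676.90 = $967.40.
Break-even = $11,250.00 / $967.40 = 11.63 → 12 months.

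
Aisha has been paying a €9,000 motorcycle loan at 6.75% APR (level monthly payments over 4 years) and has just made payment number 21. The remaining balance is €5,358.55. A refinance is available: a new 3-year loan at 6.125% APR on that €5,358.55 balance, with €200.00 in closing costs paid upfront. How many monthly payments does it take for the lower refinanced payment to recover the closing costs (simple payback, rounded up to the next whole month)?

4 months

Current payment = 9,000 × 6.75%/12 / (1 − (1+0.0056250)^−48) = €214.47.
Refinanced payment = 5,358.55 × 0.0051042 / (1 − (1+0.0051042)^−36) = €163.32.
Monthly savings = €214.47 − €163.32 = €51.15.
Break-even = €200.00 / €51.15 = 3.91 → 4 months.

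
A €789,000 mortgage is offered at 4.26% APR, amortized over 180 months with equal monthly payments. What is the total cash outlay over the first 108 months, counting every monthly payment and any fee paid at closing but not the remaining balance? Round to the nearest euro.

At 4.26% the monthly rate is 0.0035500, so the payment is 789,000 × 0.0035500 / (1 − 1.0035500^−180) = €5,939.47.
Total outlay = 108 × €5,939.47 = €641,462.76.

€641,463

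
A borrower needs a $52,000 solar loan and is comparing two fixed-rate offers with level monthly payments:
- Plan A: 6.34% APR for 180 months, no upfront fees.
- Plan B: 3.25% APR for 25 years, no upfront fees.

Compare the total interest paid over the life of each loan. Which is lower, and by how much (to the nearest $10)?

Plan A: at 6.34% the monthly rate is 0.0052833, so the payment is 52,000 × 0.0052833 / (1 − 1.0052833^−180) = $448.41.
Total interest on Plan A = 180 × $448.41 − $52,000 = $28,713.80.
Plan B: at 3.25% the monthly rate is 0.0027083, so the payment is 52,000 × 0.0027083 / (1 − 1.0027083^−300) = $253.40.
Total interest on Plan B = 300 × $253.40 − $52,000 = $24,020.00.
Plan B is lower by $4,693.80.

Plan B by $4,690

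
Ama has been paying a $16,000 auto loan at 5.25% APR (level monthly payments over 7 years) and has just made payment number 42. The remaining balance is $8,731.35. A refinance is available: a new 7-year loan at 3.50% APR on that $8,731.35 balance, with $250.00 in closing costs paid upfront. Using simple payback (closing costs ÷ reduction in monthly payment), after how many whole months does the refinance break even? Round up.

Current payment = 16,000 × 5.25%/12 / (1 − (1+0.0043750)^−84) = $228.03.
Refinanced payment = 8,731.35 × 0.0029167 / (1 − (1+0.0029167)^−84) = $117.35.
Monthly savings = $228.03 − $117.35 = $110.68.
Break-even = $250.00 / $110.68 = 2.26 → 3 months.

3 months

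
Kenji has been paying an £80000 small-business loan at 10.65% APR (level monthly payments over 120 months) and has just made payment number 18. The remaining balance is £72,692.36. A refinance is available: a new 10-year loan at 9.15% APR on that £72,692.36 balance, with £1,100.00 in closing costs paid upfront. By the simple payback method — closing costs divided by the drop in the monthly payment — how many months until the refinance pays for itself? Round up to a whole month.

7 months

Current payment = 80,000 × 10.65%/12 / (1 − (1+0.0088750)^−120) = £1,086.21.
Refinanced payment = 72,692.36 × 0.0076250 / (1 − (1+0.0076250)^−120) = £926.75.
Monthly savings = £1,086.21 − £926.75 = £159.46.
Break-even = £1,100.00 / £159.46 = 6.90 → 7 months.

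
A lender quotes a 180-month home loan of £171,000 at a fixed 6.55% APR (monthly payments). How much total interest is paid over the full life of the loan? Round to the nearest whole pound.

Monthly rate = 6.55%/12 = 0.0054583; payment = 171,000 × 0.0054583 / (1 − (1+0.0054583)^−180) = £1,494.30.
Total paid = 180 × £1,494.30 = £268,974.00; interest = £268,974.00 − £171,000 = £97,974.00.

£97,974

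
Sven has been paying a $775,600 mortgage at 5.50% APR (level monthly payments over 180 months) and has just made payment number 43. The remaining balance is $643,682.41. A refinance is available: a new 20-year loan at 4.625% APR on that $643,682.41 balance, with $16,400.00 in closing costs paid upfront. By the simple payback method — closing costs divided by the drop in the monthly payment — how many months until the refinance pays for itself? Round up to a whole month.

8 months

Current payment = 775,600 × 5.5%/12 / (1 − (1+0.0045833)^−180) = $6,337.30.
Refinanced payment = 643,682.41 × 0.0038542 / (1 − (1+0.0038542)^−240) = $4,115.81.
Monthly savings = $6,337.30 − $4,115.81 = $2,221.49.
Break-even = $16,400.00 / $2,221.49 = 7.38 → 8 months.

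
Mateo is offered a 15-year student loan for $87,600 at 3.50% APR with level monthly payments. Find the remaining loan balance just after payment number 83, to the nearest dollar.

$52,842

With monthly rate i = 3.5%/12 = 0.0029167, the balance after k of n payments is P · [(1+i)^n − (1+i)^k] / [(1+i)^n − 1].
(1+0.0029167)^180 = 1.68916760 and (1+0.0029167)^83 = 1.27345156, so the balance is 87,600 × (1.68916760 − 1.27345156) / (1.68916760 − 1) = $52,841.61.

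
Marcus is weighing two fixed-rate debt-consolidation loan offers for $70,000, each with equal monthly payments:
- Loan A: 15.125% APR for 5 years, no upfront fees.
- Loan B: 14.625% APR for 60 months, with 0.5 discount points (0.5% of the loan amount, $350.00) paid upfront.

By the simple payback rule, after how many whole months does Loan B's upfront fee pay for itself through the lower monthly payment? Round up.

Loan A: at 15.125% the monthly rate is 0.0126042, so the payment is 70,000 × 0.0126042 / (1 − 1.0126042^−60) = $1,669.89.
Loan B: at 14.625% the monthly rate is 0.0121875, so the payment is 70,000 × 0.0121875 / (1 − 1.0121875^−60) = $1,651.55.
Monthly savings = $1,669.89 − $1,651.55 = $18.34.
Break-even = $350.00 / $18.34 = 19.08 → 20 months.

20 months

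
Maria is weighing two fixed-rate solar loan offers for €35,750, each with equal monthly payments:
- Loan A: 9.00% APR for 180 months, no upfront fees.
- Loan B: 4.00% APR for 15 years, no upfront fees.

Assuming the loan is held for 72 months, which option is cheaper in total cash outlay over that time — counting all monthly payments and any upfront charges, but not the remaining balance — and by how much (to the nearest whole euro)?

Loan A: monthly rate = 9%/12 = 0.0075000; payment = 35,750 × 0.0075000 / (1 − (1+0.0075000)^−180) = €362.60.
Loan B: at 4.00% the monthly rate is 0.0033333, so the payment is 35,750 × 0.0033333 / (1 − 1.0033333^−180) = €264.44.
Over 72 months: Loan A costs 72 × €362.60 = €26,107.20; Loan B costs 72 × €264.44 = €19,039.68.
Loan B is cheaper by €26,107.20 − €19,039.68 = €7,067.52.

Loan B by €7,068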